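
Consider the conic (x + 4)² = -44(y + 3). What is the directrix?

Vertex (-4, -3); 4p = -44 so p = -11. Opens down.
Directrix is the horizontal line y = k − p = -3 − (-11) = 8.

y = 8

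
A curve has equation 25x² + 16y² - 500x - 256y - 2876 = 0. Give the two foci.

Group the x- and y-terms: 25(x² - 20x) + 16(y² - 16y) = 2876
Complete the square in x and y: 25(x - 10)² + 16(y - 8)² = 2876 + 2500 + 1024 = 6400
Divide by 6400: (x - 10)²/256 + (y - 8)²/400 = 1
Ellipse, center (10, 8), major axis vertical; a² = 400, b² = 256.
c² = a² - b² = 400 - 256 = 144, so c = 12.
Foci lie on the vertical axis through the center: (h, k ± c).

(10, -4) and (10, 20)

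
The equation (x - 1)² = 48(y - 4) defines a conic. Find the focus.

Vertex (1, 4); 4p = 48 so p = 12. Opens up.
Focus is p units from the vertex along the axis: (h, k + p).

(1, 16)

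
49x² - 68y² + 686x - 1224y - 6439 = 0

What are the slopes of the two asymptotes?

Collect terms: 49(x² + 14x) -68(y² + 18y) = 6439
49(x + 7)² -68(y + 9)² = 6439 + 2401 - 5508 = 3332
Divide by 3332: (x + 7)²/68 - (y + 9)²/49 = 1
Hyperbola, center (-7, -9), transverse axis horizontal; a² = 68, b² = 49.
For a horizontal hyperbola the asymptotes have slope ±b/a.
Here that is ±7/2√17 = ±7√17/34.

7√17/34 and -7√17/34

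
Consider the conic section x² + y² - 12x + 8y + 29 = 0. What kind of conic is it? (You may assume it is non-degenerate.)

circle

No xy term. Coefficients of x² and y² are A = 1, C = 1.
A = C (same sign) ⇒ circle.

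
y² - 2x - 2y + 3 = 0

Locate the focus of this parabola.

Only y is squared. Complete the square in y: (y - 1)² = 2(x - 1).
Vertex (1, 1); 4p = 2 so p = 1/2. Opens right.
Focus is p units from the vertex along the axis: (h + p, k).

(3/2, 1)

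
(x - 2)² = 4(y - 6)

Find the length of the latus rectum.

4

Vertex (2, 6); 4p = 4 so p = 1. Opens up.
Latus rectum length = |4p| = 4.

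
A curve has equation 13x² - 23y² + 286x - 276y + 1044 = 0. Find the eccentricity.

Rearranging, 13(x² + 22x) -23(y² + 12y) = -1044.
Completing the square gives 13(x + 11)² -23(y + 6)² = -1044 + 1573 - 828 = -299.
Divide through by -299 to get (y + 6)²/13 - (x + 11)²/23 = 1.
Hyperbola, center (-11, -6), transverse axis vertical; a² = 13, b² = 23.
c² = a² + b² = 36, so c = 6.
e = c/a = 6/√13 = 6√13/13.

e = 6√13/13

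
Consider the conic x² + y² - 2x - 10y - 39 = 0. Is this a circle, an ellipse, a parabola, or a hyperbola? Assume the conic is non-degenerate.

circle

No xy term. Coefficients of x² and y² are A = 1, C = 1.
A = C (same sign) ⇒ circle.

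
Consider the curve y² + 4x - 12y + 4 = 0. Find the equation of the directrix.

Only y is squared. Complete the square in y: (y - 6)² = -4(x - 8).
Vertex (8, 6); 4p = -4 so p = -1. Opens left.
Directrix is the vertical line x = h − p = 8 − (-1) = 9.

x = 9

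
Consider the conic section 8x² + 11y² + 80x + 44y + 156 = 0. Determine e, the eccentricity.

e = √33/11

Group the x- and y-terms: 8(x² + 10x) + 11(y² + 4y) = -156
Complete the square: 8(x + 5)² + 11(y + 2)² = -156 + 200 + 44 = 88
Dividing both sides by 88: (x + 5)²/11 + (y + 2)²/8 = 1
Ellipse, center (-5, -2), major axis horizontal; a² = 11, b² = 8.
c² = a² - b² = 3, so c = √3.
e = c/a = √3/√11 = √33/11.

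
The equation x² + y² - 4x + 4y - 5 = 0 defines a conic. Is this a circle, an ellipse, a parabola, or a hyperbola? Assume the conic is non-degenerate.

circle

No xy term. Coefficients of x² and y² are A = 1, C = 1.
A = C (same sign) ⇒ circle.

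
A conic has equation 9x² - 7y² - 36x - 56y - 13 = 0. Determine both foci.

Rearranging, 9(x² - 4x) -7(y² + 8y) = 13.
Completing the square gives 9(x - 2)² -7(y + 4)² = 13 + 36 - 112 = -63.
Dividing both sides by -63: (y + 4)²/9 - (x - 2)²/7 = 1
Hyperbola, center (2, -4), transverse axis vertical; a² = 9, b² = 7.
c² = a² + b² = 9 + 7 = 16, so c = 4.
Foci lie on the vertical axis through the center: (h, k ± c).

(2, -8) and (2, 0)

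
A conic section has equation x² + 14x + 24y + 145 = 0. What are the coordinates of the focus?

(-7, -10)

Only x is squared. Complete the square in x: (x + 7)² = -24(y + 4).
Vertex (-7, -4); 4p = -24 so p = -6. Opens down.
Focus is p units from the vertex along the axis: (h, k + p).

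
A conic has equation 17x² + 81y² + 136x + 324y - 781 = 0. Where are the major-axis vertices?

Collect terms: 17(x² + 8x) + 81(y² + 4y) = 781
Complete the square in x and y: 17(x + 4)² + 81(y + 2)² = 781 + 272 + 324 = 1377
Divide by 1377: (x + 4)²/81 + (y + 2)²/17 = 1
Ellipse, center (-4, -2), major axis horizontal; a² = 81, b² = 17.
a = 9. Vertices at (h ± a, k).

(-13, -2) and (5, -2)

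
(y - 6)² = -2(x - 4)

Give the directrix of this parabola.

x = 9/2

Vertex (4, 6); 4p = -2 so p = -1/2. Opens left.
Directrix is the vertical line x = h − p = 4 − (-1/2) = 9/2.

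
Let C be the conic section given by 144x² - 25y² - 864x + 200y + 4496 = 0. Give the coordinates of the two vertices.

Collect terms: 144(x² - 6x) -25(y² - 8y) = -4496
Completing the square gives 144(x - 3)² -25(y - 4)² = -4496 + 1296 - 400 = -3600.
Divide through by -3600 to get (y - 4)²/144 - (x - 3)²/25 = 1.
Hyperbola, center (3, 4), transverse axis vertical; a² = 144, b² = 25.
a = 12. Vertices at (h, k ± a).

(3, -8) and (3, 16)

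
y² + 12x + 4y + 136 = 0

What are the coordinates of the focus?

(-14, -2)

Only y is squared. Complete the square in y: (y + 2)² = -12(x + 11).
Vertex (-11, -2); 4p = -12 so p = -3. Opens left.
Focus is p units from the vertex along the axis: (h + p, k).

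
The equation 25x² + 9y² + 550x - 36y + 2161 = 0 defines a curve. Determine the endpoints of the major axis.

(-11, -8) and (-11, 12)

Collect terms: 25(x² + 22x) + 9(y² - 4y) = -2161
25(x + 11)² + 9(y - 2)² = -2161 + 3025 + 36 = 900
Dividing both sides by 900: (x + 11)²/36 + (y - 2)²/100 = 1
Ellipse, center (-11, 2), major axis vertical; a² = 100, b² = 36.
a = 10. Vertices at (h, k ± a).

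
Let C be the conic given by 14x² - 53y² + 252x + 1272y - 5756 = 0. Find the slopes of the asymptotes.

√742/53 and -√742/53

Group the x- and y-terms: 14(x² + 18x) -53(y² - 24y) = 5756
Completing the square gives 14(x + 9)² -53(y - 12)² = 5756 + 1134 - 7632 = -742.
Divide by -742: (y - 12)²/14 - (x + 9)²/53 = 1
Hyperbola, center (-9, 12), transverse axis vertical; a² = 14, b² = 53.
For a vertical hyperbola the asymptotes have slope ±a/b.
Here that is ±√14/√53 = ±√742/53.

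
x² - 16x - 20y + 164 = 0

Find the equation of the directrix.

y = 0

Only x is squared. Complete the square in x: (x - 8)² = 20(y - 5).
Vertex (8, 5); 4p = 20 so p = 5. Opens up.
Directrix is the horizontal line y = k − p = 5 − (5) = 0.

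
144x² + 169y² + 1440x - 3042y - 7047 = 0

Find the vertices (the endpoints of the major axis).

(-18, 9) and (8, 9)

144(x² + 10x) + 169(y² - 18y) = 7047
144(x + 5)² + 169(y - 9)² = 7047 + 3600 + 13689 = 24336
Divide by 24336: (x + 5)²/169 + (y - 9)²/144 = 1
Ellipse, center (-5, 9), major axis horizontal; a² = 169, b² = 144.
a = 13. Vertices at (h ± a, k).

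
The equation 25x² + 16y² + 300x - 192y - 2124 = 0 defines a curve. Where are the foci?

Group the x- and y-terms: 25(x² + 12x) + 16(y² - 12y) = 2124
Completing the square gives 25(x + 6)² + 16(y - 6)² = 2124 + 900 + 576 = 3600.
Divide through by 3600 to get (x + 6)²/144 + (y - 6)²/225 = 1.
Ellipse, center (-6, 6), major axis vertical; a² = 225, b² = 144.
c² = a² - b² = 225 - 144 = 81, so c = 9.
Foci lie on the vertical axis through the center: (h, k ± c).

(-6, -3) and (-6, 15)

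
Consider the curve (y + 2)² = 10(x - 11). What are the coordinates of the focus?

(27/2, -2)

Vertex (11, -2); 4p = 10 so p = 5/2. Opens right.
Focus is p units from the vertex along the axis: (h + p, k).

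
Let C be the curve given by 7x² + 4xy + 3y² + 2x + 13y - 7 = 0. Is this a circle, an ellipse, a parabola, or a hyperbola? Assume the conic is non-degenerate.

A = 7, B = 4, C = 3.
Discriminant B² − 4AC = 4² − 4·7·3 = -68.
B² − 4AC < 0 ⇒ ellipse.

ellipse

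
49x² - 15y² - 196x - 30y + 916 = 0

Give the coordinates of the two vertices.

(2, -8) and (2, 6)

49(x² - 4x) -15(y² + 2y) = -916
Complete the square in x and y: 49(x - 2)² -15(y + 1)² = -916 + 196 - 15 = -735
Dividing both sides by -735: (y + 1)²/49 - (x - 2)²/15 = 1
Hyperbola, center (2, -1), transverse axis vertical; a² = 49, b² = 15.
a = 7. Vertices at (h, k ± a).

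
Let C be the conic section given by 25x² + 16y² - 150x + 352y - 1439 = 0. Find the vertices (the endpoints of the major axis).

Group: 25(x² - 6x) + 16(y² + 22y) = 1439
Complete the square: 25(x - 3)² + 16(y + 11)² = 1439 + 225 + 1936 = 3600
Dividing both sides by 3600: (x - 3)²/144 + (y + 11)²/225 = 1
Ellipse, center (3, -11), major axis vertical; a² = 225, b² = 144.
a = 15. Vertices at (h, k ± a).

(3, -26) and (3, 4)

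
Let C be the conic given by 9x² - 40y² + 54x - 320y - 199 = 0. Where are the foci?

(-3, -11) and (-3, 3)

Collect terms: 9(x² + 6x) -40(y² + 8y) = 199
Complete the square: 9(x + 3)² -40(y + 4)² = 199 + 81 - 640 = -360
Divide through by -360 to get (y + 4)²/9 - (x + 3)²/40 = 1.
Hyperbola, center (-3, -4), transverse axis vertical; a² = 9, b² = 40.
c² = a² + b² = 9 + 40 = 49, so c = 7.
Foci lie on the vertical axis through the center: (h, k ± c).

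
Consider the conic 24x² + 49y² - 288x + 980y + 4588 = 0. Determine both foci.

Rearranging, 24(x² - 12x) + 49(y² + 20y) = -4588.
24(x - 6)² + 49(y + 10)² = -4588 + 864 + 4900 = 1176
Divide by 1176: (x - 6)²/49 + (y + 10)²/24 = 1
Ellipse, center (6, -10), major axis horizontal; a² = 49, b² = 24.
c² = a² - b² = 49 - 24 = 25, so c = 5.
Foci lie on the horizontal axis through the center: (h ± c, k).

(1, -10) and (11, -10)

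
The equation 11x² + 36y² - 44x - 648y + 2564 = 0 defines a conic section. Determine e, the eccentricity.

e = 5/6

Group: 11(x² - 4x) + 36(y² - 18y) = -2564
Complete the square: 11(x - 2)² + 36(y - 9)² = -2564 + 44 + 2916 = 396
Dividing both sides by 396: (x - 2)²/36 + (y - 9)²/11 = 1
Ellipse, center (2, 9), major axis horizontal; a² = 36, b² = 11.
c² = a² - b² = 25, so c = 5.
e = c/a = 5/6.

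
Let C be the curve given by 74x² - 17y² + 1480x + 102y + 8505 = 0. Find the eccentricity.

e = √6734/74

74(x² + 20x) -17(y² - 6y) = -8505
Complete the square: 74(x + 10)² -17(y - 3)² = -8505 + 7400 - 153 = -1258
Divide by -1258: (y - 3)²/74 - (x + 10)²/17 = 1
Hyperbola, center (-10, 3), transverse axis vertical; a² = 74, b² = 17.
c² = a² + b² = 91, so c = √91.
e = c/a = √91/√74 = √6734/74.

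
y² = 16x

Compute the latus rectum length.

16

Vertex (0, 0); 4p = 16 so p = 4. Opens right.
Latus rectum length = |4p| = 16.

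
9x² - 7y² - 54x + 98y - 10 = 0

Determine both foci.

(3, -1) and (3, 15)

Collect terms: 9(x² - 6x) -7(y² - 14y) = 10
Complete the square in x and y: 9(x - 3)² -7(y - 7)² = 10 + 81 - 343 = -252
Divide through by -252 to get (y - 7)²/36 - (x - 3)²/28 = 1.
Hyperbola, center (3, 7), transverse axis vertical; a² = 36, b² = 28.
c² = a² + b² = 36 + 28 = 64, so c = 8.
Foci lie on the vertical axis through the center: (h, k ± c).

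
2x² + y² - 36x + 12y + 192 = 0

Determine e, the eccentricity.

e = √2/2

2(x² - 18x) + (y² + 12y) = -192
2(x - 9)² + (y + 6)² = -192 + 162 + 36 = 6
Dividing both sides by 6: (x - 9)²/3 + (y + 6)²/6 = 1
Ellipse, center (9, -6), major axis vertical; a² = 6, b² = 3.
c² = a² - b² = 3, so c = √3.
e = c/a = √3/√6 = √2/2.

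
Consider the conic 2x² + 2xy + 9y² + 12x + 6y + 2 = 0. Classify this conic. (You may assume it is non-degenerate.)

ellipse

A = 2, B = 2, C = 9.
Discriminant B² − 4AC = 2² − 4·2·9 = -68.
B² − 4AC < 0 ⇒ ellipse.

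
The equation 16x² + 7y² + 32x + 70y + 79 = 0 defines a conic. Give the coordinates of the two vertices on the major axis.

Rearranging, 16(x² + 2x) + 7(y² + 10y) = -79.
Completing the square gives 16(x + 1)² + 7(y + 5)² = -79 + 16 + 175 = 112.
Divide by 112: (x + 1)²/7 + (y + 5)²/16 = 1
Ellipse, center (-1, -5), major axis vertical; a² = 16, b² = 7.
a = 4. Vertices at (h, k ± a).

(-1, -9) and (-1, -1)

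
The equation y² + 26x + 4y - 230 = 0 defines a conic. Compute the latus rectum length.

26

Only y is squared. Complete the square in y: (y + 2)² = -26(x - 9).
Vertex (9, -2); 4p = -26 so p = -13/2. Opens left.
Latus rectum length = |4p| = 26.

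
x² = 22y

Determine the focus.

(0, 11/2)

Vertex (0, 0); 4p = 22 so p = 11/2. Opens up.
Focus is p units from the vertex along the axis: (h, k + p).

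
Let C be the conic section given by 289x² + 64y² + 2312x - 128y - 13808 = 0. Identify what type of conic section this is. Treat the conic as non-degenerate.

No xy term. Coefficients of x² and y² are A = 289, C = 64.
A and C have the same sign but A ≠ C ⇒ ellipse.

ellipse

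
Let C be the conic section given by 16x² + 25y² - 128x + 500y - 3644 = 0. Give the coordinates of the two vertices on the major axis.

(-16, -10) and (24, -10)

Collect terms: 16(x² - 8x) + 25(y² + 20y) = 3644
16(x - 4)² + 25(y + 10)² = 3644 + 256 + 2500 = 6400
Divide by 6400: (x - 4)²/400 + (y + 10)²/256 = 1
Ellipse, center (4, -10), major axis horizontal; a² = 400, b² = 256.
a = 20. Vertices at (h ± a, k).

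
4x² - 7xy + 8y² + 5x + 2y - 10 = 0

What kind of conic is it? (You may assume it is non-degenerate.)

ellipse

A = 4, B = -7, C = 8.
Discriminant B² − 4AC = (-7)² − 4·4·8 = -79.
B² − 4AC < 0 ⇒ ellipse.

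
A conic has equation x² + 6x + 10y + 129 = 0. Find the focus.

Only x is squared. Complete the square in x: (x + 3)² = -10(y + 12).
Vertex (-3, -12); 4p = -10 so p = -5/2. Opens down.
Focus is p units from the vertex along the axis: (h, k + p).

(-3, -29/2)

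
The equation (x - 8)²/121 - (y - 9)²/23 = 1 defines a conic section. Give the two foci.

(-4, 9) and (20, 9)

Center (8, 9). The positive term is the x-term, so the transverse axis is horizontal; a² = 121, b² = 23.
c² = a² + b² = 121 + 23 = 144, so c = 12.
Foci lie on the horizontal axis through the center: (h ± c, k).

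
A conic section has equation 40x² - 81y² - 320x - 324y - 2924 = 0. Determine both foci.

(-7, -2) and (15, -2)

Group: 40(x² - 8x) -81(y² + 4y) = 2924
Completing the square gives 40(x - 4)² -81(y + 2)² = 2924 + 640 - 324 = 3240.
Dividing both sides by 3240: (x - 4)²/81 - (y + 2)²/40 = 1
Hyperbola, center (4, -2), transverse axis horizontal; a² = 81, b² = 40.
c² = a² + b² = 81 + 40 = 121, so c = 11.
Foci lie on the horizontal axis through the center: (h ± c, k).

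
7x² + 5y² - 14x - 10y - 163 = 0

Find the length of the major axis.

2√35

Collect terms: 7(x² - 2x) + 5(y² - 2y) = 163
Completing the square gives 7(x - 1)² + 5(y - 1)² = 163 + 7 + 5 = 175.
Divide by 175: (x - 1)²/25 + (y - 1)²/35 = 1
Ellipse, center (1, 1), major axis vertical; a² = 35, b² = 25.
a² = 35 so a = √35; the major axis has length 2a = 2√35.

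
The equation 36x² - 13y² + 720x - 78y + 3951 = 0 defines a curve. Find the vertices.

Group: 36(x² + 20x) -13(y² + 6y) = -3951
36(x + 10)² -13(y + 3)² = -3951 + 3600 - 117 = -468
Divide through by -468 to get (y + 3)²/36 - (x + 10)²/13 = 1.
Hyperbola, center (-10, -3), transverse axis vertical; a² = 36, b² = 13.
a = 6. Vertices at (h, k ± a).

(-10, -9) and (-10, 3)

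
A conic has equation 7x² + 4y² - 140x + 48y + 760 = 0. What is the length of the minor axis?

4√3

Group: 7(x² - 20x) + 4(y² + 12y) = -760
Complete the square in x and y: 7(x - 10)² + 4(y + 6)² = -760 + 700 + 144 = 84
Dividing both sides by 84: (x - 10)²/12 + (y + 6)²/21 = 1
Ellipse, center (10, -6), major axis vertical; a² = 21, b² = 12.
b² = 12 so b = 2√3; the minor axis has length 2b = 4√3.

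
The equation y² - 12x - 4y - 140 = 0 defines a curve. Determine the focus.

(-9, 2)

Only y is squared. Complete the square in y: (y - 2)² = 12(x + 12).
Vertex (-12, 2); 4p = 12 so p = 3. Opens right.
Focus is p units from the vertex along the axis: (h + p, k).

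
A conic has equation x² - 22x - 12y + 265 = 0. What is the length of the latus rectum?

Only x is squared. Complete the square in x: (x - 11)² = 12(y - 12).
Vertex (11, 12); 4p = 12 so p = 3. Opens up.
Latus rectum length = |4p| = 12.

12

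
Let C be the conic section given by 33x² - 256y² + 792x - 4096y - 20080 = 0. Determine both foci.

Collect terms: 33(x² + 24x) -256(y² + 16y) = 20080
33(x + 12)² -256(y + 8)² = 20080 + 4752 - 16384 = 8448
Divide by 8448: (x + 12)²/256 - (y + 8)²/33 = 1
Hyperbola, center (-12, -8), transverse axis horizontal; a² = 256, b² = 33.
c² = a² + b² = 256 + 33 = 289, so c = 17.
Foci lie on the horizontal axis through the center: (h ± c, k).

(-29, -8) and (5, -8)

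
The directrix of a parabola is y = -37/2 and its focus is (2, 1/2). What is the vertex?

The vertex is the midpoint between the focus and the directrix along the axis of symmetry.
Axis is vertical (directrix is horizontal). Vertex y-coordinate = (1/2 + (-37/2))/2 = -9; x-coordinate = 2.

(2, -9)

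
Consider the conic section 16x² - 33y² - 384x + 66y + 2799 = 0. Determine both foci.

(12, -6) and (12, 8)

Group: 16(x² - 24x) -33(y² - 2y) = -2799
16(x - 12)² -33(y - 1)² = -2799 + 2304 - 33 = -528
Dividing both sides by -528: (y - 1)²/16 - (x - 12)²/33 = 1
Hyperbola, center (12, 1), transverse axis vertical; a² = 16, b² = 33.
c² = a² + b² = 16 + 33 = 49, so c = 7.
Foci lie on the vertical axis through the center: (h, k ± c).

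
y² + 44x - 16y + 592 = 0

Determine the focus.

Only y is squared. Complete the square in y: (y - 8)² = -44(x + 12).
Vertex (-12, 8); 4p = -44 so p = -11. Opens left.
Focus is p units from the vertex along the axis: (h + p, k).

(-23, 8)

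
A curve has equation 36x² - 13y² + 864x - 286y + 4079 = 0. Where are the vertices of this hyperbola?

(-12, -17) and (-12, -5)

Group the x- and y-terms: 36(x² + 24x) -13(y² + 22y) = -4079
Complete the square in x and y: 36(x + 12)² -13(y + 11)² = -4079 + 5184 - 1573 = -468
Divide by -468: (y + 11)²/36 - (x + 12)²/13 = 1
Hyperbola, center (-12, -11), transverse axis vertical; a² = 36, b² = 13.
a = 6. Vertices at (h, k ± a).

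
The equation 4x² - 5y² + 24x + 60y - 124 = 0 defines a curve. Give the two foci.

(-3, 3) and (-3, 9)

4(x² + 6x) -5(y² - 12y) = 124
Completing the square gives 4(x + 3)² -5(y - 6)² = 124 + 36 - 180 = -20.
Divide by -20: (y - 6)²/4 - (x + 3)²/5 = 1
Hyperbola, center (-3, 6), transverse axis vertical; a² = 4, b² = 5.
c² = a² + b² = 4 + 5 = 9, so c = 3.
Foci lie on the vertical axis through the center: (h, k ± c).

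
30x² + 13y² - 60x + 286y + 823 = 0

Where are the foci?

Group: 30(x² - 2x) + 13(y² + 22y) = -823
Completing the square gives 30(x - 1)² + 13(y + 11)² = -823 + 30 + 1573 = 780.
Divide by 780: (x - 1)²/26 + (y + 11)²/60 = 1
Ellipse, center (1, -11), major axis vertical; a² = 60, b² = 26.
c² = a² - b² = 60 - 26 = 34, so c = √34.
Foci lie on the vertical axis through the center: (h, k ± c).

(1, -11 - √34) and (1, -11 + √34)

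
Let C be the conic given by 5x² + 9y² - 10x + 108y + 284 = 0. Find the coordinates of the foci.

(-1, -6) and (3, -6)

Group the x- and y-terms: 5(x² - 2x) + 9(y² + 12y) = -284
Complete the square in x and y: 5(x - 1)² + 9(y + 6)² = -284 + 5 + 324 = 45
Divide by 45: (x - 1)²/9 + (y + 6)²/5 = 1
Ellipse, center (1, -6), major axis horizontal; a² = 9, b² = 5.
c² = a² - b² = 9 - 5 = 4, so c = 2.
Foci lie on the horizontal axis through the center: (h ± c, k).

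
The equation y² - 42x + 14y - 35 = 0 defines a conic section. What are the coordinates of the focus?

Only y is squared. Complete the square in y: (y + 7)² = 42(x + 2).
Vertex (-2, -7); 4p = 42 so p = 21/2. Opens right.
Focus is p units from the vertex along the axis: (h + p, k).

(17/2, -7)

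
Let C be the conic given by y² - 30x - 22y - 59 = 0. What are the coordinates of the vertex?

(-6, 11)

Only y is squared. Complete the square in y: (y - 11)² = 30(x + 6).
Vertex (-6, 11); 4p = 30 so p = 15/2. Opens right.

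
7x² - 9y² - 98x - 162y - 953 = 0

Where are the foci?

7(x² - 14x) -9(y² + 18y) = 953
Completing the square gives 7(x - 7)² -9(y + 9)² = 953 + 343 - 729 = 567.
Divide by 567: (x - 7)²/81 - (y + 9)²/63 = 1
Hyperbola, center (7, -9), transverse axis horizontal; a² = 81, b² = 63.
c² = a² + b² = 81 + 63 = 144, so c = 12.
Foci lie on the horizontal axis through the center: (h ± c, k).

(-5, -9) and (19, -9)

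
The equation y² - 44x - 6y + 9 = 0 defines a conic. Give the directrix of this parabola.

Only y is squared. Complete the square in y: (y - 3)² = 44x.
Vertex (0, 3); 4p = 44 so p = 11. Opens right.
Directrix is the vertical line x = h − p = 0 − (11) = -11.

x = -11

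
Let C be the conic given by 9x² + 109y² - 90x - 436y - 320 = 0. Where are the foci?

(-5, 2) and (15, 2)

Rearranging, 9(x² - 10x) + 109(y² - 4y) = 320.
9(x - 5)² + 109(y - 2)² = 320 + 225 + 436 = 981
Divide through by 981 to get (x - 5)²/109 + (y - 2)²/9 = 1.
Ellipse, center (5, 2), major axis horizontal; a² = 109, b² = 9.
c² = a² - b² = 109 - 9 = 100, so c = 10.
Foci lie on the horizontal axis through the center: (h ± c, k).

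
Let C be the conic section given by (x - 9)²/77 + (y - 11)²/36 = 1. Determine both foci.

(9 - √41, 11) and (9 + √41, 11)

Center (9, 11). The larger denominator 77 sits under the x-term, so the major axis is horizontal; a² = 77, b² = 36.
c² = a² - b² = 77 - 36 = 41, so c = √41.
Foci lie on the horizontal axis through the center: (h ± c, k).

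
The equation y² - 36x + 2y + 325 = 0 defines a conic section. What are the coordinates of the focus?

Only y is squared. Complete the square in y: (y + 1)² = 36(x - 9).
Vertex (9, -1); 4p = 36 so p = 9. Opens right.
Focus is p units from the vertex along the axis: (h + p, k).

(18, -1)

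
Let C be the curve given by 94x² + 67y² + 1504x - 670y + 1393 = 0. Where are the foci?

94(x² + 16x) + 67(y² - 10y) = -1393
Complete the square in x and y: 94(x + 8)² + 67(y - 5)² = -1393 + 6016 + 1675 = 6298
Divide by 6298: (x + 8)²/67 + (y - 5)²/94 = 1
Ellipse, center (-8, 5), major axis vertical; a² = 94, b² = 67.
c² = a² - b² = 94 - 67 = 27, so c = 3√3.
Foci lie on the vertical axis through the center: (h, k ± c).

(-8, 5 - 3√3) and (-8, 5 + 3√3)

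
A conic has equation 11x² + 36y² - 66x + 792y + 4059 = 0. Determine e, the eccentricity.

e = 5/6

Group the x- and y-terms: 11(x² - 6x) + 36(y² + 22y) = -4059
Complete the square: 11(x - 3)² + 36(y + 11)² = -4059 + 99 + 4356 = 396
Dividing both sides by 396: (x - 3)²/36 + (y + 11)²/11 = 1
Ellipse, center (3, -11), major axis horizontal; a² = 36, b² = 11.
c² = a² - b² = 25, so c = 5.
e = c/a = 5/6.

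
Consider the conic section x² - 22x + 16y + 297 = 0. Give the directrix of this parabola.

y = -7

Only x is squared. Complete the square in x: (x - 11)² = -16(y + 11).
Vertex (11, -11); 4p = -16 so p = -4. Opens down.
Directrix is the horizontal line y = k − p = -11 − (-4) = -7.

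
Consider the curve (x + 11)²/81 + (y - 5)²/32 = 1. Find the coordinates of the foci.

(-18, 5) and (-4, 5)

Center (-11, 5). The larger denominator 81 sits under the x-term, so the major axis is horizontal; a² = 81, b² = 32.
c² = a² - b² = 81 - 32 = 49, so c = 7.
Foci lie on the horizontal axis through the center: (h ± c, k).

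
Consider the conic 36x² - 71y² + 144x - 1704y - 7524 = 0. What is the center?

Group the x- and y-terms: 36(x² + 4x) -71(y² + 24y) = 7524
36(x + 2)² -71(y + 12)² = 7524 + 144 - 10224 = -2556
Dividing both sides by -2556: (y + 12)²/36 - (x + 2)²/71 = 1
Hyperbola with center (-2, -12).

(-2, -12)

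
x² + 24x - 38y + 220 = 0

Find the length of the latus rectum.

Only x is squared. Complete the square in x: (x + 12)² = 38(y - 2).
Vertex (-12, 2); 4p = 38 so p = 19/2. Opens up.
Latus rectum length = |4p| = 38.

38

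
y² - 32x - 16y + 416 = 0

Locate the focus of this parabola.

Only y is squared. Complete the square in y: (y - 8)² = 32(x - 11).
Vertex (11, 8); 4p = 32 so p = 8. Opens right.
Focus is p units from the vertex along the axis: (h + p, k).

(19, 8)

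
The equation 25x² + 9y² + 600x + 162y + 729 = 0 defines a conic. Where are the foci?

(-12, -25) and (-12, 7)

25(x² + 24x) + 9(y² + 18y) = -729
Completing the square gives 25(x + 12)² + 9(y + 9)² = -729 + 3600 + 729 = 3600.
Divide by 3600: (x + 12)²/144 + (y + 9)²/400 = 1
Ellipse, center (-12, -9), major axis vertical; a² = 400, b² = 144.
c² = a² - b² = 400 - 144 = 256, so c = 16.
Foci lie on the vertical axis through the center: (h, k ± c).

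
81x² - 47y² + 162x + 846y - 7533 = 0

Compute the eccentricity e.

e = 8√94/47

Group the x- and y-terms: 81(x² + 2x) -47(y² - 18y) = 7533
Completing the square gives 81(x + 1)² -47(y - 9)² = 7533 + 81 - 3807 = 3807.
Dividing both sides by 3807: (x + 1)²/47 - (y - 9)²/81 = 1
Hyperbola, center (-1, 9), transverse axis horizontal; a² = 47, b² = 81.
c² = a² + b² = 128, so c = 8√2.
e = c/a = 8√2/√47 = 8√94/47.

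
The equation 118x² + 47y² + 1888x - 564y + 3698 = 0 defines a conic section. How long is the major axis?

2√118

Collect terms: 118(x² + 16x) + 47(y² - 12y) = -3698
Complete the square in x and y: 118(x + 8)² + 47(y - 6)² = -3698 + 7552 + 1692 = 5546
Divide through by 5546 to get (x + 8)²/47 + (y - 6)²/118 = 1.
Ellipse, center (-8, 6), major axis vertical; a² = 118, b² = 47.
a² = 118 so a = √118; the major axis has length 2a = 2√118.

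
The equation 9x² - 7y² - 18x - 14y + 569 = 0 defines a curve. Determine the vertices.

Collect terms: 9(x² - 2x) -7(y² + 2y) = -569
Complete the square in x and y: 9(x - 1)² -7(y + 1)² = -569 + 9 - 7 = -567
Divide by -567: (y + 1)²/81 - (x - 1)²/63 = 1
Hyperbola, center (1, -1), transverse axis vertical; a² = 81, b² = 63.
a = 9. Vertices at (h, k ± a).

(1, -10) and (1, 8)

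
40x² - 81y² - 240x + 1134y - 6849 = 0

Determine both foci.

40(x² - 6x) -81(y² - 14y) = 6849
Completing the square gives 40(x - 3)² -81(y - 7)² = 6849 + 360 - 3969 = 3240.
Dividing both sides by 3240: (x - 3)²/81 - (y - 7)²/40 = 1
Hyperbola, center (3, 7), transverse axis horizontal; a² = 81, b² = 40.
c² = a² + b² = 81 + 40 = 121, so c = 11.
Foci lie on the horizontal axis through the center: (h ± c, k).

(-8, 7) and (14, 7)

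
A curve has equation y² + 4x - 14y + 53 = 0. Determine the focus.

(-2, 7)

Only y is squared. Complete the square in y: (y - 7)² = -4(x + 1).
Vertex (-1, 7); 4p = -4 so p = -1. Opens left.
Focus is p units from the vertex along the axis: (h + p, k).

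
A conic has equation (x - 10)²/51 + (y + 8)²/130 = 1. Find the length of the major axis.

Center (10, -8). The larger denominator 130 sits under the y-term, so the major axis is vertical; a² = 130, b² = 51.
a² = 130 so a = √130; the major axis has length 2a = 2√130.

2√130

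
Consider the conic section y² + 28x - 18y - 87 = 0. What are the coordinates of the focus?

Only y is squared. Complete the square in y: (y - 9)² = -28(x - 6).
Vertex (6, 9); 4p = -28 so p = -7. Opens left.
Focus is p units from the vertex along the axis: (h + p, k).

(-1, 9)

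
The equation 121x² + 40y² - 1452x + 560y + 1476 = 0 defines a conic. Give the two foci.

(6, -16) and (6, 2)

Group: 121(x² - 12x) + 40(y² + 14y) = -1476
Complete the square: 121(x - 6)² + 40(y + 7)² = -1476 + 4356 + 1960 = 4840
Divide by 4840: (x - 6)²/40 + (y + 7)²/121 = 1
Ellipse, center (6, -7), major axis vertical; a² = 121, b² = 40.
c² = a² - b² = 121 - 40 = 81, so c = 9.
Foci lie on the vertical axis through the center: (h, k ± c).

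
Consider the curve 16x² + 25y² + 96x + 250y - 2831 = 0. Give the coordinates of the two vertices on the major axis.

(-18, -5) and (12, -5)

Rearranging, 16(x² + 6x) + 25(y² + 10y) = 2831.
Complete the square in x and y: 16(x + 3)² + 25(y + 5)² = 2831 + 144 + 625 = 3600
Divide through by 3600 to get (x + 3)²/225 + (y + 5)²/144 = 1.
Ellipse, center (-3, -5), major axis horizontal; a² = 225, b² = 144.
a = 15. Vertices at (h ± a, k).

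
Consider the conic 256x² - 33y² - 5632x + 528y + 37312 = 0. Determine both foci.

Group: 256(x² - 22x) -33(y² - 16y) = -37312
Completing the square gives 256(x - 11)² -33(y - 8)² = -37312 + 30976 - 2112 = -8448.
Divide through by -8448 to get (y - 8)²/256 - (x - 11)²/33 = 1.
Hyperbola, center (11, 8), transverse axis vertical; a² = 256, b² = 33.
c² = a² + b² = 256 + 33 = 289, so c = 17.
Foci lie on the vertical axis through the center: (h, k ± c).

(11, -9) and (11, 25)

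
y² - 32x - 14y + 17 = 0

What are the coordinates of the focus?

(7, 7)

Only y is squared. Complete the square in y: (y - 7)² = 32(x + 1).
Vertex (-1, 7); 4p = 32 so p = 8. Opens right.
Focus is p units from the vertex along the axis: (h + p, k).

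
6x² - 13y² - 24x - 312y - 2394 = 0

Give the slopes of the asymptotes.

√78/13 and -√78/13

Group: 6(x² - 4x) -13(y² + 24y) = 2394
Completing the square gives 6(x - 2)² -13(y + 12)² = 2394 + 24 - 1872 = 546.
Dividing both sides by 546: (x - 2)²/91 - (y + 12)²/42 = 1
Hyperbola, center (2, -12), transverse axis horizontal; a² = 91, b² = 42.
For a horizontal hyperbola the asymptotes have slope ±b/a.
Here that is ±√42/√91 = ±√78/13.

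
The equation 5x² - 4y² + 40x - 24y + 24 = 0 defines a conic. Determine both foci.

(-7, -3) and (-1, -3)

Group the x- and y-terms: 5(x² + 8x) -4(y² + 6y) = -24
Complete the square in x and y: 5(x + 4)² -4(y + 3)² = -24 + 80 - 36 = 20
Divide by 20: (x + 4)²/4 - (y + 3)²/5 = 1
Hyperbola, center (-4, -3), transverse axis horizontal; a² = 4, b² = 5.
c² = a² + b² = 4 + 5 = 9, so c = 3.
Foci lie on the horizontal axis through the center: (h ± c, k).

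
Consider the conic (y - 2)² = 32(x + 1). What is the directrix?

Vertex (-1, 2); 4p = 32 so p = 8. Opens right.
Directrix is the vertical line x = h − p = -1 − (8) = -9.

x = -9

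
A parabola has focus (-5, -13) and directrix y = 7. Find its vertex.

(-5, -3)

The vertex is the midpoint between the focus and the directrix along the axis of symmetry.
Axis is vertical (directrix is horizontal). Vertex y-coordinate = (-13 + 7)/2 = -3; x-coordinate = -5.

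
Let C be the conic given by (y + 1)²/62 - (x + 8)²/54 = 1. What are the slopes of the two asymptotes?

√93/9 and -√93/9

Center (-8, -1). The positive term is the y-term, so the transverse axis is vertical; a² = 62, b² = 54.
For a vertical hyperbola the asymptotes have slope ±a/b.
Here that is ±√62/3√6 = ±√93/9.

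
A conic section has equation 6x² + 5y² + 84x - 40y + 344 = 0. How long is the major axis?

2√6

Group: 6(x² + 14x) + 5(y² - 8y) = -344
Complete the square in x and y: 6(x + 7)² + 5(y - 4)² = -344 + 294 + 80 = 30
Divide through by 30 to get (x + 7)²/5 + (y - 4)²/6 = 1.
Ellipse, center (-7, 4), major axis vertical; a² = 6, b² = 5.
a² = 6 so a = √6; the major axis has length 2a = 2√6.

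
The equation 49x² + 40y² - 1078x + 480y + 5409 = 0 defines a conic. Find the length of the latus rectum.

80/7

Group the x- and y-terms: 49(x² - 22x) + 40(y² + 12y) = -5409
Complete the square in x and y: 49(x - 11)² + 40(y + 6)² = -5409 + 5929 + 1440 = 1960
Divide through by 1960 to get (x - 11)²/40 + (y + 6)²/49 = 1.
Ellipse, center (11, -6), major axis vertical; a² = 49, b² = 40.
Latus rectum length = 2b²/a = 2·40/7 = 80/7.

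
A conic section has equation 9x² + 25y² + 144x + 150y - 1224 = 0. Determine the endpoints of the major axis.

9(x² + 16x) + 25(y² + 6y) = 1224
Complete the square in x and y: 9(x + 8)² + 25(y + 3)² = 1224 + 576 + 225 = 2025
Divide through by 2025 to get (x + 8)²/225 + (y + 3)²/81 = 1.
Ellipse, center (-8, -3), major axis horizontal; a² = 225, b² = 81.
a = 15. Vertices at (h ± a, k).

(-23, -3) and (7, -3)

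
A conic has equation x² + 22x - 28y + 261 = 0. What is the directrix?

Only x is squared. Complete the square in x: (x + 11)² = 28(y - 5).
Vertex (-11, 5); 4p = 28 so p = 7. Opens up.
Directrix is the horizontal line y = k − p = 5 − (7) = -2.

y = -2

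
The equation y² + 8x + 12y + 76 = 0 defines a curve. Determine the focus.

(-7, -6)

Only y is squared. Complete the square in y: (y + 6)² = -8(x + 5).
Vertex (-5, -6); 4p = -8 so p = -2. Opens left.
Focus is p units from the vertex along the axis: (h + p, k).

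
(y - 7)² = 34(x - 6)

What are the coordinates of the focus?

Vertex (6, 7); 4p = 34 so p = 17/2. Opens right.
Focus is p units from the vertex along the axis: (h + p, k).

(29/2, 7)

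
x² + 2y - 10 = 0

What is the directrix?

Only x is squared. Complete the square in x: x² = -2(y - 5).
Vertex (0, 5); 4p = -2 so p = -1/2. Opens down.
Directrix is the horizontal line y = k − p = 5 − (-1/2) = 11/2.

y = 11/2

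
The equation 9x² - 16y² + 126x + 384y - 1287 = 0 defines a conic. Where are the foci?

(-7, 2) and (-7, 22)

Rearranging, 9(x² + 14x) -16(y² - 24y) = 1287.
Complete the square in x and y: 9(x + 7)² -16(y - 12)² = 1287 + 441 - 2304 = -576
Divide through by -576 to get (y - 12)²/36 - (x + 7)²/64 = 1.
Hyperbola, center (-7, 12), transverse axis vertical; a² = 36, b² = 64.
c² = a² + b² = 36 + 64 = 100, so c = 10.
Foci lie on the vertical axis through the center: (h, k ± c).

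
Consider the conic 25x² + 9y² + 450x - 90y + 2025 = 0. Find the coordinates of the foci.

25(x² + 18x) + 9(y² - 10y) = -2025
25(x + 9)² + 9(y - 5)² = -2025 + 2025 + 225 = 225
Divide by 225: (x + 9)²/9 + (y - 5)²/25 = 1
Ellipse, center (-9, 5), major axis vertical; a² = 25, b² = 9.
c² = a² - b² = 25 - 9 = 16, so c = 4.
Foci lie on the vertical axis through the center: (h, k ± c).

(-9, 1) and (-9, 9)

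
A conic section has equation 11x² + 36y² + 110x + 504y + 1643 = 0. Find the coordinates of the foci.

Group: 11(x² + 10x) + 36(y² + 14y) = -1643
Completing the square gives 11(x + 5)² + 36(y + 7)² = -1643 + 275 + 1764 = 396.
Dividing both sides by 396: (x + 5)²/36 + (y + 7)²/11 = 1
Ellipse, center (-5, -7), major axis horizontal; a² = 36, b² = 11.
c² = a² - b² = 36 - 11 = 25, so c = 5.
Foci lie on the horizontal axis through the center: (h ± c, k).

(-10, -7) and (0, -7)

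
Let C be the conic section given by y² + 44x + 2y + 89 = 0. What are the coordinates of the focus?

Only y is squared. Complete the square in y: (y + 1)² = -44(x + 2).
Vertex (-2, -1); 4p = -44 so p = -11. Opens left.
Focus is p units from the vertex along the axis: (h + p, k).

(-13, -1)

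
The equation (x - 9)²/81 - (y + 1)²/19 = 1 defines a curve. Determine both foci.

(-1, -1) and (19, -1)

Center (9, -1). The positive term is the x-term, so the transverse axis is horizontal; a² = 81, b² = 19.
c² = a² + b² = 81 + 19 = 100, so c = 10.
Foci lie on the horizontal axis through the center: (h ± c, k).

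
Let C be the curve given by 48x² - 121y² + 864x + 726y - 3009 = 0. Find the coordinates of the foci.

(-22, 3) and (4, 3)

Group the x- and y-terms: 48(x² + 18x) -121(y² - 6y) = 3009
Complete the square in x and y: 48(x + 9)² -121(y - 3)² = 3009 + 3888 - 1089 = 5808
Divide through by 5808 to get (x + 9)²/121 - (y - 3)²/48 = 1.
Hyperbola, center (-9, 3), transverse axis horizontal; a² = 121, b² = 48.
c² = a² + b² = 121 + 48 = 169, so c = 13.
Foci lie on the horizontal axis through the center: (h ± c, k).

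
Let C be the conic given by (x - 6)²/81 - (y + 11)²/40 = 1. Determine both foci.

Center (6, -11). The positive term is the x-term, so the transverse axis is horizontal; a² = 81, b² = 40.
c² = a² + b² = 81 + 40 = 121, so c = 11.
Foci lie on the horizontal axis through the center: (h ± c, k).

(-5, -11) and (17, -11)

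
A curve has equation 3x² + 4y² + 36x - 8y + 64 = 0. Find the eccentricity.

e = 1/2

3(x² + 12x) + 4(y² - 2y) = -64
Complete the square: 3(x + 6)² + 4(y - 1)² = -64 + 108 + 4 = 48
Divide by 48: (x + 6)²/16 + (y - 1)²/12 = 1
Ellipse, center (-6, 1), major axis horizontal; a² = 16, b² = 12.
c² = a² - b² = 4, so c = 2.
e = c/a = 2/4 = 1/2.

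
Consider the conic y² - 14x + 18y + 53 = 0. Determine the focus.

(3/2, -9)

Only y is squared. Complete the square in y: (y + 9)² = 14(x + 2).
Vertex (-2, -9); 4p = 14 so p = 7/2. Opens right.
Focus is p units from the vertex along the axis: (h + p, k).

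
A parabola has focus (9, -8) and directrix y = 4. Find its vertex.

(9, -2)

The vertex is the midpoint between the focus and the directrix along the axis of symmetry.
Axis is vertical (directrix is horizontal). Vertex y-coordinate = (-8 + 4)/2 = -2; x-coordinate = 9.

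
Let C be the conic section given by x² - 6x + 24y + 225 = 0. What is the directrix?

y = -3

Only x is squared. Complete the square in x: (x - 3)² = -24(y + 9).
Vertex (3, -9); 4p = -24 so p = -6. Opens down.
Directrix is the horizontal line y = k − p = -9 − (-6) = -3.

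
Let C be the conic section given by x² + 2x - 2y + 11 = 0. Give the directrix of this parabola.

Only x is squared. Complete the square in x: (x + 1)² = 2(y - 5).
Vertex (-1, 5); 4p = 2 so p = 1/2. Opens up.
Directrix is the horizontal line y = k − p = 5 − (1/2) = 9/2.

y = 9/2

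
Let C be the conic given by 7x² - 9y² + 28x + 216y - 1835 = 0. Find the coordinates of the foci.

(-14, 12) and (10, 12)

Rearranging, 7(x² + 4x) -9(y² - 24y) = 1835.
Complete the square: 7(x + 2)² -9(y - 12)² = 1835 + 28 - 1296 = 567
Dividing both sides by 567: (x + 2)²/81 - (y - 12)²/63 = 1
Hyperbola, center (-2, 12), transverse axis horizontal; a² = 81, b² = 63.
c² = a² + b² = 81 + 63 = 144, so c = 12.
Foci lie on the horizontal axis through the center: (h ± c, k).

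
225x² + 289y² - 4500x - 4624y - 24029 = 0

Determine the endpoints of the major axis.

(-7, 8) and (27, 8)

Rearranging, 225(x² - 20x) + 289(y² - 16y) = 24029.
Completing the square gives 225(x - 10)² + 289(y - 8)² = 24029 + 22500 + 18496 = 65025.
Divide through by 65025 to get (x - 10)²/289 + (y - 8)²/225 = 1.
Ellipse, center (10, 8), major axis horizontal; a² = 289, b² = 225.
a = 17. Vertices at (h ± a, k).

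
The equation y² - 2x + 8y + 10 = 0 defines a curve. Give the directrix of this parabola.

x = -7/2

Only y is squared. Complete the square in y: (y + 4)² = 2(x + 3).
Vertex (-3, -4); 4p = 2 so p = 1/2. Opens right.
Directrix is the vertical line x = h − p = -3 − (1/2) = -7/2.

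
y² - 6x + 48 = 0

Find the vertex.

Only y is squared. Complete the square in y: y² = 6(x - 8).
Vertex (8, 0); 4p = 6 so p = 3/2. Opens right.

(8, 0)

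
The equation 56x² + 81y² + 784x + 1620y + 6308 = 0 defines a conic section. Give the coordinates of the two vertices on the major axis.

(-16, -10) and (2, -10)

Group the x- and y-terms: 56(x² + 14x) + 81(y² + 20y) = -6308
Completing the square gives 56(x + 7)² + 81(y + 10)² = -6308 + 2744 + 8100 = 4536.
Dividing both sides by 4536: (x + 7)²/81 + (y + 10)²/56 = 1
Ellipse, center (-7, -10), major axis horizontal; a² = 81, b² = 56.
a = 9. Vertices at (h ± a, k).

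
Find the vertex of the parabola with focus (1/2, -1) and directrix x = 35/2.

The vertex is the midpoint between the focus and the directrix along the axis of symmetry.
Axis is horizontal (directrix is vertical). Vertex x-coordinate = (1/2 + 35/2)/2 = 9; y-coordinate = -1.

(9, -1)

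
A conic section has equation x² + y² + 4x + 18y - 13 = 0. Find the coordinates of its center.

(-2, -9)

Group the x- and y-terms: (x² + 4x) + (y² + 18y) = 13
(x + 2)² + (y + 9)² = 13 + 4 + 81 = 98
So (x + 2)² + (y + 9)² = 98.
Circle centered at (-2, -9) with r² = 98.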